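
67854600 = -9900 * (-6854)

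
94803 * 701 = 66456903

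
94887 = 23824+71063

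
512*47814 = 24480768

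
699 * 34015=23776485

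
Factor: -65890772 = -1 * 2^2 * 41^1 * 401773^1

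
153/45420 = 51/15140 ≈ 0.00337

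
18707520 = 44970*416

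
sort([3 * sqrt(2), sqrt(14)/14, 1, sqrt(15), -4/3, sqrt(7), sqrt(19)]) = [-4/3, sqrt(14)/14, 1, sqrt(7), sqrt(15), 3 * sqrt(2), sqrt(19)]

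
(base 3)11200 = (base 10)126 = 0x7e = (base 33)3r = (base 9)150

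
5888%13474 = 5888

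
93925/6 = 15654 + 1/6≈15654.17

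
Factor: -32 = -1 * 2^5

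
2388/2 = 1194 = 1194.00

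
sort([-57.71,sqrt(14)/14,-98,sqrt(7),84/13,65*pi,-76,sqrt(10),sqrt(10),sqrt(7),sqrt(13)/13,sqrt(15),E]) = [-98,-76,-57.71,sqrt(14)/14,sqrt(13)/13,sqrt(7),sqrt(7),E,sqrt(10),sqrt(10),sqrt(15),84/13,65*pi]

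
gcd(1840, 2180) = 20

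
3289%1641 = 7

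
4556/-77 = -59-13/77 ≈ -59.17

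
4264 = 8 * 533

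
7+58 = 65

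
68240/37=1844 + 12/37 ≈ 1844.32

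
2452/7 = 350 + 2/7 ≈ 350.29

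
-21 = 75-96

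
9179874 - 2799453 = 6380421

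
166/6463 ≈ 0.0257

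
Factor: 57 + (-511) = -1 * 2^1 * 227^1 = -454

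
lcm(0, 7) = 0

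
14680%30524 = 14680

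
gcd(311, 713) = 1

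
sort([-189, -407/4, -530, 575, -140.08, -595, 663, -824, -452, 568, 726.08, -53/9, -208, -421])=[-824, -595, -530, -452, -421, -208, -189, -140.08, -407/4, -53/9, 568, 575, 663, 726.08]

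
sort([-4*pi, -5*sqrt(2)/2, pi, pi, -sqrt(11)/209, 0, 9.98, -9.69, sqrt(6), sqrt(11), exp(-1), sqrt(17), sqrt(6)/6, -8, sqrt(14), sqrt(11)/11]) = [-4*pi, -9.69, -8, -5*sqrt(2)/2, -sqrt(11)/209, 0, sqrt(11)/11, exp(-1), sqrt(6)/6, sqrt(6), pi, pi, sqrt(11), sqrt(14), sqrt(17), 9.98]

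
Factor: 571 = 571^1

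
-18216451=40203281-58419732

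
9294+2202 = 11496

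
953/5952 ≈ 0.160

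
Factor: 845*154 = 2^1*5^1*7^1*11^1*13^2 = 130130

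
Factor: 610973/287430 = 2^(-1)*3^(-1)*5^(-1)*13^(-1)*829^1 = 829/390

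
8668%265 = 188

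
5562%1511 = 1029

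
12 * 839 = 10068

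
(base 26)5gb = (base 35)33r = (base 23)74c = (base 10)3807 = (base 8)7337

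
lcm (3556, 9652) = 67564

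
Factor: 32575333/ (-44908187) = -1*7^1*67^1*97^ (-1)*233^ (-1)*1987^ (-1)*69457^1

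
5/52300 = 1/10460 ≈ 0.0000956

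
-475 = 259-734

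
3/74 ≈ 0.0405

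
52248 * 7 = 365736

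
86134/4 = 43067/2 = 21533.50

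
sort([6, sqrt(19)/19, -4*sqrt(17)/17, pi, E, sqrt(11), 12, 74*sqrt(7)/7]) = [-4*sqrt(17)/17, sqrt(19)/19, E, pi, sqrt(11), 6, 12, 74*sqrt(7)/7]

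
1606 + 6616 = 8222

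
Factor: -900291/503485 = -1*3^1*5^(-1)*7^1*43^1*101^(-1) = -903/505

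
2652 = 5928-3276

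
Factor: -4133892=-1 * 2^2 * 3^1 * 7^1 * 29^1 * 1697^1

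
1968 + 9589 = 11557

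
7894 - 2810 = 5084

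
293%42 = 41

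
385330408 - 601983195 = -216652787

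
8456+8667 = 17123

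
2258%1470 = 788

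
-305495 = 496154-801649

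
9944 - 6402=3542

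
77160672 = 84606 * 912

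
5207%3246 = 1961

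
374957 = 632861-257904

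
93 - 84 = 9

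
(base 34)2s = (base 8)140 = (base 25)3l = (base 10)96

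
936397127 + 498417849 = 1434814976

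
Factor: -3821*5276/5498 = -1*2^1*1319^1*2749^(-1)*3821^1 = -10079798/2749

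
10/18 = 5/9≈0.556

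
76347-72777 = 3570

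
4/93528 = 1/23382 ≈ 0.0000428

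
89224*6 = 535344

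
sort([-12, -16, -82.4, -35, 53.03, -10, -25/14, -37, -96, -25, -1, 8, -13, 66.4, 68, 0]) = [-96, -82.4, -37, -35, -25, -16, -13, -12, -10, -25/14, -1, 0, 8, 53.03, 66.4, 68]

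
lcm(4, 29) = 116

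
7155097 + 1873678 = 9028775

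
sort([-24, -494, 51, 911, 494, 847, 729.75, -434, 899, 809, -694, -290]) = [-694, -494, -434, -290, -24, 51, 494, 729.75, 809, 847, 899, 911]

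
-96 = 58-154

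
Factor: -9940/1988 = -1*5^1 = -5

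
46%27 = 19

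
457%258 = 199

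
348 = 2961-2613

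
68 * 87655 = 5960540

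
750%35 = 15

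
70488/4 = 17622 = 17622.00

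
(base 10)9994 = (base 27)dj4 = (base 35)85j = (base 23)ikc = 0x270a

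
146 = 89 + 57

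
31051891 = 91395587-60343696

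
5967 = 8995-3028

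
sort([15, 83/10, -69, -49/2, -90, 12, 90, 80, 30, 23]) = [-90, -69, -49/2, 83/10, 12, 15, 23, 30, 80, 90]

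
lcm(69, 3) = 69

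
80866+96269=177135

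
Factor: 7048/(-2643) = -1*2^3*3^(-1) = -8/3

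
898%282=52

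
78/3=26=26.00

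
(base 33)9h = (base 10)314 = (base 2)100111010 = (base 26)c2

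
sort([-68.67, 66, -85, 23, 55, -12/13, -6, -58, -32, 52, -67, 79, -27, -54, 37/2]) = [-85, -68.67, -67, -58, -54, -32, -27, -6, -12/13, 37/2, 23, 52, 55, 66, 79]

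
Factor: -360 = -1*2^3*3^2*5^1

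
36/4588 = 9/1147 ≈ 0.00785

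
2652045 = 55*48219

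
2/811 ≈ 0.00247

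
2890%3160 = 2890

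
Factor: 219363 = 3^1*73121^1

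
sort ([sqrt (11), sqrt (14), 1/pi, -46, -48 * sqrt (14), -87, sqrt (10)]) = [-48 * sqrt (14), -87, -46, 1/pi, sqrt (10), sqrt (11), sqrt (14)]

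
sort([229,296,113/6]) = [113/6,229,296]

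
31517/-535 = -58-487/535 ≈ -58.91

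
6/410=3/205≈0.0146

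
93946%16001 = 13941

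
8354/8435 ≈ 0.990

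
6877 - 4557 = 2320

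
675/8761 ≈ 0.0770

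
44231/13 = 3402 + 5/13 ≈ 3402.38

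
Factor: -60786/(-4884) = 2^(-1) * 3^1 * 37^(-1) * 307^1 = 921/74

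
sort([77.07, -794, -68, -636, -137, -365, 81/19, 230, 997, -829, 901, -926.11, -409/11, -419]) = [-926.11, -829, -794, -636, -419, -365, -137, -68, -409/11, 81/19, 77.07, 230, 901, 997]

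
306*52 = 15912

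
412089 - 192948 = 219141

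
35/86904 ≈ 0.000403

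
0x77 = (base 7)230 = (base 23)54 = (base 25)4j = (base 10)119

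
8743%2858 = 169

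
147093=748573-601480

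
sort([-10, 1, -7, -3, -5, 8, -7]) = [-10, -7, -7, -5, -3, 1, 8]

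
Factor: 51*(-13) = -1*3^1*13^1*17^1 = -663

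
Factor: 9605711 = 107^2*839^1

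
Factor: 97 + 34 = 131^1 = 131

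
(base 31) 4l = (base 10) 145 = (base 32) 4h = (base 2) 10010001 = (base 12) 101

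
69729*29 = 2022141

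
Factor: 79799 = 199^1*401^1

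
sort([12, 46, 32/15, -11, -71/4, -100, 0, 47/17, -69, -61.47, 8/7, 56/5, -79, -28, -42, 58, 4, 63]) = [-100, -79, -69, -61.47, -42, -28, -71/4, -11, 0, 8/7, 32/15, 47/17, 4, 56/5, 12, 46, 58, 63]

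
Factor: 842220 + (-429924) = 2^3 * 3^1 * 41^1 * 419^1 = 412296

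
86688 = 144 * 602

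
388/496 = 97/124 ≈ 0.782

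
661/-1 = -661 = -661.00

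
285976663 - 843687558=-557710895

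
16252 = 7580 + 8672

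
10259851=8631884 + 1627967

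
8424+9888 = 18312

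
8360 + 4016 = 12376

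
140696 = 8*17587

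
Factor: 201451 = 201451^1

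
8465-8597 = -132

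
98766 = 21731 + 77035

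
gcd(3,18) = 3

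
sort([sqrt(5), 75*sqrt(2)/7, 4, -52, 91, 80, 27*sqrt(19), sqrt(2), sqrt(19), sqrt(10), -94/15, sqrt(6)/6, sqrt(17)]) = [-52, -94/15, sqrt(6)/6, sqrt(2), sqrt(5), sqrt(10), 4, sqrt(17), sqrt(19), 75*sqrt(2)/7, 80, 91, 27*sqrt(19)]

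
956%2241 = 956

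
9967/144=69 + 31/144 ≈ 69.22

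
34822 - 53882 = -19060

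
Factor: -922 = -1 * 2^1 * 461^1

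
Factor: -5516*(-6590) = 2^3*5^1*7^1*197^1*659^1 = 36350440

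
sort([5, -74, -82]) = [-82, -74, 5]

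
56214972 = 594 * 94638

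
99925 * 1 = 99925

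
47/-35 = -1 - 12/35 ≈ -1.34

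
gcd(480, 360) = 120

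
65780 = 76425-10645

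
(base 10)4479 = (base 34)3tp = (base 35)3my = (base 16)117f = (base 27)63o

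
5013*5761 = 28879893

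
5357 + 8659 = 14016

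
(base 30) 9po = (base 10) 8874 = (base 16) 22aa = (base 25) e4o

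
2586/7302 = 431/1217 ≈ 0.354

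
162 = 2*81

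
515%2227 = 515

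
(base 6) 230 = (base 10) 90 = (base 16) 5a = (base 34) 2m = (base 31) 2s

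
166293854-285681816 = -119387962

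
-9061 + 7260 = -1801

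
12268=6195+6073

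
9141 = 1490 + 7651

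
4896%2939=1957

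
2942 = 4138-1196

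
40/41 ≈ 0.976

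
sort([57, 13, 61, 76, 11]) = [11, 13, 57, 61, 76]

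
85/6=14 + 1/6 ≈ 14.17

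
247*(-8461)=-2089867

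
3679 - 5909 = -2230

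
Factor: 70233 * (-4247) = -1 * 3^1 * 31^1 * 41^1 * 137^1 * 571^1 = -298279551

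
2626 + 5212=7838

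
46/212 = 23/106 ≈ 0.217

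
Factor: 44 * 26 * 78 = 2^4 * 3^1 * 11^1 * 13^2 = 89232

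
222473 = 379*587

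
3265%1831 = 1434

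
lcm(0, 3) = 0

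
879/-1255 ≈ -0.700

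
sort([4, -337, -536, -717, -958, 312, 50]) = [-958, -717, -536, -337, 4, 50, 312]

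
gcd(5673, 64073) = 1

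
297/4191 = 9/127 ≈ 0.0709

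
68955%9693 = 1104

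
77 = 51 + 26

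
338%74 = 42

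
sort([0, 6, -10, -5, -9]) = [-10, -9, -5, 0, 6]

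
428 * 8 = 3424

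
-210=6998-7208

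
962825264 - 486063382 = 476761882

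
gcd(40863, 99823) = 1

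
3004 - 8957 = -5953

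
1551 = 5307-3756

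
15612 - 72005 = -56393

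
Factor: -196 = -1*2^2*7^2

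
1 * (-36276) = -36276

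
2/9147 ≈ 0.000219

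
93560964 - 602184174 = -508623210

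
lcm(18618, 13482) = 390978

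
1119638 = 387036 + 732602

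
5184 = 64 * 81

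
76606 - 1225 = 75381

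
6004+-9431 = -3427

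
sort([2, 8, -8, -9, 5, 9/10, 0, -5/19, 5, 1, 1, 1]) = [-9, -8, -5/19, 0, 9/10, 1, 1, 1, 2, 5, 5, 8]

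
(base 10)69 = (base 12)59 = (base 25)2j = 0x45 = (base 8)105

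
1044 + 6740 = 7784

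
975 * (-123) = -119925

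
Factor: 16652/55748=7^(-1) * 11^(-1) * 23^1=23/77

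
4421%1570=1281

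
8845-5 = 8840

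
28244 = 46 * 614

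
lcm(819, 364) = 3276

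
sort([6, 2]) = [2, 6]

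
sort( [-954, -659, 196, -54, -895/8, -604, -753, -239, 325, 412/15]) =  [-954, -753, -659, -604, -239, -895/8, -54, 412/15, 196, 325]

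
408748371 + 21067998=429816369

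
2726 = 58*47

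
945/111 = 315/37 ≈ 8.51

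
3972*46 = 182712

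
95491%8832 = 7171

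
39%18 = 3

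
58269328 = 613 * 95056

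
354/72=59/12 ≈ 4.92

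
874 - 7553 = -6679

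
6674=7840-1166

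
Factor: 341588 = 2^2*13^1*6569^1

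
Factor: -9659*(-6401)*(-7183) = -1*11^1*13^1*37^1*173^1*653^1*743^1 = -444105201397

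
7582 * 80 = 606560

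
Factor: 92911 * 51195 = 3^1 * 5^1 * 7^1 * 13^1 * 1021^1 * 3413^1 = 4756578645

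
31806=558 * 57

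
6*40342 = 242052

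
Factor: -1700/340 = -1*5^1 = -5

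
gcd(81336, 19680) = 24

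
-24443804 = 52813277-77257081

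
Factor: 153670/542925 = 2^1 * 3^(-2) * 5^(-1) * 11^2 * 19^(-1) = 242/855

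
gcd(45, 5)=5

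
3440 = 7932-4492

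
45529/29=1569 + 28/29 ≈ 1569.97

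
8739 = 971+7768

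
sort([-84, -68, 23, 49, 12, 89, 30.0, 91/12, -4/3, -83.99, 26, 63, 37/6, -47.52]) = [-84, -83.99, -68, -47.52, -4/3, 37/6, 91/12, 12, 23, 26, 30.0, 49, 63, 89]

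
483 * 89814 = 43380162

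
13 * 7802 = 101426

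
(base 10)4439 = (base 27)62b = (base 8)10527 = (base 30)4rt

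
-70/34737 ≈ -0.00202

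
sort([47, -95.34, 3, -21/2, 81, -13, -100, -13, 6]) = [-100, -95.34, -13, -13, -21/2, 3, 6, 47, 81]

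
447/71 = 6+21/71 ≈ 6.30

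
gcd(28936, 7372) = 4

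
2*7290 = 14580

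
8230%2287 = 1369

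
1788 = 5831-4043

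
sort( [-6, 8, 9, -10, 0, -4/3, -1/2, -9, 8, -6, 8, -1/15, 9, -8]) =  [-10, -9, -8, -6, -6, -4/3, -1/2, -1/15, 0, 8, 8, 8, 9, 9]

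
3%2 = 1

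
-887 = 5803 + -6690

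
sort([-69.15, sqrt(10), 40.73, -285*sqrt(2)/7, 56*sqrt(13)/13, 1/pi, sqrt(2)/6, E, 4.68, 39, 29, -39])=[-69.15, -285*sqrt(2)/7, -39, sqrt(2)/6, 1/pi, E, sqrt(10), 4.68, 56*sqrt(13)/13, 29, 39, 40.73]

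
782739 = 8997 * 87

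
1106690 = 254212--852478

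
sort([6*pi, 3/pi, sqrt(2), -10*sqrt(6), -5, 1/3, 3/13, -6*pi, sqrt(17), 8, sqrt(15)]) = [-10*sqrt(6), -6*pi, -5, 3/13, 1/3, 3/pi, sqrt(2), sqrt(15), sqrt(17), 8, 6*pi]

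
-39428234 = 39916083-79344317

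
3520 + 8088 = 11608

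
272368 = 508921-236553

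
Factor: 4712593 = 359^1*13127^1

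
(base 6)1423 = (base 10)375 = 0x177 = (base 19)10e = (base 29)cr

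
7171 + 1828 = 8999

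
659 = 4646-3987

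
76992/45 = 25664/15 ≈ 1710.93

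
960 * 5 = 4800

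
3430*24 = 82320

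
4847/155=31 + 42/155≈31.27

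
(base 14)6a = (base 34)2q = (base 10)94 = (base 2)1011110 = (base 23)42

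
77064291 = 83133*927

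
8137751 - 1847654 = 6290097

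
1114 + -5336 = -4222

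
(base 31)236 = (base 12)1205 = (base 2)11111100101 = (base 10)2021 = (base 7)5615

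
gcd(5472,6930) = 18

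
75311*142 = 10694162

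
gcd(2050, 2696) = 2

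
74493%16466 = 8629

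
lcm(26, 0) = 0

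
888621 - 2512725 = -1624104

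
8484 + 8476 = 16960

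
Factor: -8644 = -1 * 2^2 * 2161^1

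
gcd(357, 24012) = 3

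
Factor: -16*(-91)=2^4*7^1*13^1=1456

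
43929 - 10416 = 33513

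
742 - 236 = 506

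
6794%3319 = 156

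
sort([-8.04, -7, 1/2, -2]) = [-8.04, -7, -2, 1/2]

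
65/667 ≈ 0.0975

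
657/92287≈0.00712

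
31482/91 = 345 + 87/91 ≈ 345.96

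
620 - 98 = 522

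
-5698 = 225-5923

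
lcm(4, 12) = 12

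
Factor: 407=11^1*37^1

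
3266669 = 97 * 33677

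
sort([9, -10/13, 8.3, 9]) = [-10/13, 8.3, 9, 9]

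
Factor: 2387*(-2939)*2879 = -1*7^1*11^1*31^1*2879^1*2939^1 = -20197316447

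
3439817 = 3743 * 919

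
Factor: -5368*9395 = -1*2^3*5^1*11^1*61^1*1879^1 = -50432360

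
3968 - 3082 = 886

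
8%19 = 8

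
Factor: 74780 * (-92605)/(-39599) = 2^2 * 5^2 * 7^(-1) * 3739^1 * 5657^(-1) * 18521^1 = 6925001900/39599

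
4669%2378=2291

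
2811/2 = 1405 + 1/2 = 1405.50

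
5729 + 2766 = 8495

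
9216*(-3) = -27648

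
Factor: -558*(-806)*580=2^4*3^2*5^1*13^1*29^1*31^2=260853840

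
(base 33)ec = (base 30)fo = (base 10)474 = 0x1da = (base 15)219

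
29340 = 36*815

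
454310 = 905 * 502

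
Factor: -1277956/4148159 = -1*2^2*319489^1*4148159^(-1) 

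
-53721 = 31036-84757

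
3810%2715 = 1095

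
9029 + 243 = 9272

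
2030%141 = 56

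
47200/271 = 174 + 46/271≈174.17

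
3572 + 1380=4952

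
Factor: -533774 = -1 * 2^1 * 29^1 * 9203^1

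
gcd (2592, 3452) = 4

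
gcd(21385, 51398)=1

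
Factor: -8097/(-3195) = 3^(-1)*5^(-1)*71^(-1)*2699^1 = 2699/1065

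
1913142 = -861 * (-2222)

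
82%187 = 82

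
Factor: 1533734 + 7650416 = 2^1 * 5^2 * 183683^1 = 9184150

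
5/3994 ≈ 0.00125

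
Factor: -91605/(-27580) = 2^(-2) * 3^1 * 7^(-1) * 31^1 = 93/28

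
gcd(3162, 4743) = 1581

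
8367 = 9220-853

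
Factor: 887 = 887^1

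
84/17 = 4+16/17 ≈ 4.94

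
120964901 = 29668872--91296029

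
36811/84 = 438 + 19/84 ≈ 438.23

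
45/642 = 15/214 ≈ 0.0701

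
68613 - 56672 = 11941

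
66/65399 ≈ 0.00101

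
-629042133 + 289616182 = -339425951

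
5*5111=25555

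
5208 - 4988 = 220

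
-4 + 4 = 0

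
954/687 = 318/229 ≈ 1.39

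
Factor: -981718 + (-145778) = -1*2^3*3^1*109^1*431^1 = -1127496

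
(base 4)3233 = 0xef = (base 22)aj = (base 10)239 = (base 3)22212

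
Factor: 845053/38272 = 2^(-7)*11^1*13^(-1)*17^1*23^(-1)*4519^1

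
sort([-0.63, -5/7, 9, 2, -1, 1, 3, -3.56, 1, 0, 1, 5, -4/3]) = [-3.56, -4/3, -1, -5/7, -0.63, 0, 1, 1, 1, 2, 3, 5, 9]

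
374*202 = 75548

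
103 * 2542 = 261826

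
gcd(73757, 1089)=1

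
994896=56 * 17766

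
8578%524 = 194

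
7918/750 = 3959/375 ≈ 10.56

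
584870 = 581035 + 3835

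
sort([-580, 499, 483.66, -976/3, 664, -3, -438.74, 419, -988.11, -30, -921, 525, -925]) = [-988.11, -925, -921, -580, -438.74, -976/3, -30, -3, 419, 483.66, 499, 525, 664]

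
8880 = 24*370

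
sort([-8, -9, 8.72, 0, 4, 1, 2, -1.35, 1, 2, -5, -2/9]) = [-9, -8, -5, -1.35, -2/9, 0, 1, 1, 2, 2, 4, 8.72]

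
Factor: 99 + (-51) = 2^4 * 3^1 = 48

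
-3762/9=-418=-418.00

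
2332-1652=680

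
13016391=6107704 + 6908687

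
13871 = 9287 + 4584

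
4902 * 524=2568648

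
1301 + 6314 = 7615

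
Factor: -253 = -1*11^1*23^1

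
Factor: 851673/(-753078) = -1*2^(-1)*401^(-1)*907^1 = -907/802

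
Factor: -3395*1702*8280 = -1*2^4*3^2*5^2*7^1*23^2*37^1*97^1 = -47844241200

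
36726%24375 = 12351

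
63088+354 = 63442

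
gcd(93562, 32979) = 1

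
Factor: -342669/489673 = -1*3^1*17^1*6719^1*489673^(-1)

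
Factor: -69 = -1 * 3^1 * 23^1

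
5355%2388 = 579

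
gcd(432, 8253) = 9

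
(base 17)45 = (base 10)73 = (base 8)111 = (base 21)3a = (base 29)2f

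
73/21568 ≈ 0.00338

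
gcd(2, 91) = 1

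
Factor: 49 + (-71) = -1 * 2^1 * 11^1 = -22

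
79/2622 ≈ 0.0301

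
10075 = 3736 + 6339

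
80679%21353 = 16620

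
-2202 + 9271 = 7069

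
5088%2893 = 2195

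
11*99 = 1089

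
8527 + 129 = 8656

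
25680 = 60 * 428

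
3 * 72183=216549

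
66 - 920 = -854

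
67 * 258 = 17286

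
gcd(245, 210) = 35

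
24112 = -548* (-44)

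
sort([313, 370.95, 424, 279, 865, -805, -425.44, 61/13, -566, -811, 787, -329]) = [-811, -805, -566, -425.44, -329, 61/13, 279, 313, 370.95, 424, 787, 865]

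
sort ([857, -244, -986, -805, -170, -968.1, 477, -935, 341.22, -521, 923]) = [-986, -968.1, -935, -805, -521, -244, -170, 341.22, 477, 857, 923]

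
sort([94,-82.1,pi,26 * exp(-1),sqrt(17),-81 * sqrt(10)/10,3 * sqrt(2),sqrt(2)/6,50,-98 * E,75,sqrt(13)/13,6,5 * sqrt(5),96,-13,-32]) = [-98 * E,-82.1,-32,-81 * sqrt(10)/10,-13,sqrt(2)/6,sqrt(13)/13,pi,sqrt(17),3 * sqrt(2),6,26 * exp(-1),5 * sqrt(5),50,75,94,96]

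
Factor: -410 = -1*2^1*5^1*41^1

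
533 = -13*(-41)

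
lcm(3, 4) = 12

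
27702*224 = 6205248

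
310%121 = 68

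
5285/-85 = -62 - 3/17 ≈ -62.18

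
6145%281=244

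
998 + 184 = 1182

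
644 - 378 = 266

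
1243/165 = 7 + 8/15 ≈ 7.53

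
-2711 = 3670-6381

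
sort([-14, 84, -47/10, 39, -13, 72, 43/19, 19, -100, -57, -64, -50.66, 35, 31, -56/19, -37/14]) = [-100, -64, -57, -50.66, -14, -13, -47/10, -56/19, -37/14, 43/19, 19, 31, 35, 39, 72, 84]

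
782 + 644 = 1426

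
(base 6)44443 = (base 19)h46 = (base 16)184b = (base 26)955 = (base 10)6219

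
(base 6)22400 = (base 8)6140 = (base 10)3168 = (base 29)3m7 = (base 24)5c0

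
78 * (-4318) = -336804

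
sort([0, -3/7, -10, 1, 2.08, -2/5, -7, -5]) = [-10, -7, -5, -3/7, -2/5, 0, 1, 2.08]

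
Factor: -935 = -1 * 5^1 * 11^1 * 17^1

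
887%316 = 255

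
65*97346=6327490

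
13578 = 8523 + 5055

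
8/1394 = 4/697 ≈ 0.00574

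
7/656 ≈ 0.0107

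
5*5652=28260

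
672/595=1 + 11/85 ≈ 1.13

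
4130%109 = 97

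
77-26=51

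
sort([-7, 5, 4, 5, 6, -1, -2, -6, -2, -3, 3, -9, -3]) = [-9, -7, -6, -3, -3, -2, -2, -1, 3, 4, 5, 5, 6]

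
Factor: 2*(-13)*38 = -1*2^2*13^1*19^1 = -988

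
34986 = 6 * 5831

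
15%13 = 2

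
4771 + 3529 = 8300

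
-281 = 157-438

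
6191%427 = 213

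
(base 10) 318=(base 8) 476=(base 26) c6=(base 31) a8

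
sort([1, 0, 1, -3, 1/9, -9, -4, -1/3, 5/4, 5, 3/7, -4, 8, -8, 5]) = [-9, -8, -4, -4, -3, -1/3, 0, 1/9, 3/7, 1, 1, 5/4, 5, 5, 8]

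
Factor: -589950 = -1*2^1*3^3*5^2*19^1*23^1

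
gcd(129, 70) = 1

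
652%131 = 128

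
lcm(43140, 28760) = 86280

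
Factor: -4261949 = -1*4261949^1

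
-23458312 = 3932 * (-5966)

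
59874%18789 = 3507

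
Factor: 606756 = 2^2 * 3^1 * 59^1 * 857^1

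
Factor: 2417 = 2417^1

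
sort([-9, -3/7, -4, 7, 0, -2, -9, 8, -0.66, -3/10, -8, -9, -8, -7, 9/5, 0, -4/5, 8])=[-9, -9, -9, -8, -8, -7, -4, -2, -4/5, -0.66, -3/7, -3/10, 0, 0, 9/5, 7, 8, 8]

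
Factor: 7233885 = 3^2*5^1*160753^1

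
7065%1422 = 1377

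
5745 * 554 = 3182730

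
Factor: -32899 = -1 * 167^1 * 197^1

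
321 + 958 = 1279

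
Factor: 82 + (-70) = 2^2 * 3^1 = 12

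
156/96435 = 52/32145 ≈ 0.00162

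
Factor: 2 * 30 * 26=2^3 * 3^1 * 5^1 * 13^1=1560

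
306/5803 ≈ 0.0527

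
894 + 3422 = 4316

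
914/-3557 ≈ -0.257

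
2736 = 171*16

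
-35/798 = -5/114 ≈ -0.0439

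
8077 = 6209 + 1868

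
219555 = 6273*35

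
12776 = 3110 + 9666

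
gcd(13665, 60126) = 2733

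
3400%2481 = 919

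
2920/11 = 265 + 5/11 ≈ 265.45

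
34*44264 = 1504976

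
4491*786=3529926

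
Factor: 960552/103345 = 2^3*3^3*5^(-1)*11^(-1)*1879^(-1)*4447^1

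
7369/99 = 74 + 43/99 ≈ 74.43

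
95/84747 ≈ 0.00112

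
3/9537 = 1/3179≈0.000315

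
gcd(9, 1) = 1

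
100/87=1 + 13/87≈1.15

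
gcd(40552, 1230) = 2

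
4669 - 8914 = -4245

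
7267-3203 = 4064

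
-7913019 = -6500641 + -1412378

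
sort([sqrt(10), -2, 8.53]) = [-2, sqrt(10), 8.53]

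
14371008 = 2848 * 5046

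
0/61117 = 0 = 0.00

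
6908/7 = 986 + 6/7 ≈ 986.86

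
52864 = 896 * 59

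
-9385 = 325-9710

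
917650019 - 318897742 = 598752277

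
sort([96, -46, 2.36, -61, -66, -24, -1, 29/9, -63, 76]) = [-66, -63, -61, -46, -24, -1, 2.36, 29/9, 76, 96]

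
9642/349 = 27+219/349 ≈ 27.63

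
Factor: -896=-1 * 2^7 * 7^1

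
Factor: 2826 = 2^1*3^2*157^1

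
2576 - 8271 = -5695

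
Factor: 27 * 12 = 2^2 * 3^4 = 324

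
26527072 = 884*30008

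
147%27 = 12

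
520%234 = 52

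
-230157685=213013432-443171117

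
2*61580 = 123160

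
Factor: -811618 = -1*2^1*263^1*1543^1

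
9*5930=53370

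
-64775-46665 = -111440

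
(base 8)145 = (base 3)10202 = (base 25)41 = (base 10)101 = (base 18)5b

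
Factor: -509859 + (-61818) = -1*3^1*29^1*6571^1 = -571677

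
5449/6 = 908 + 1/6 ≈ 908.17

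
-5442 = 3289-8731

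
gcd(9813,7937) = 1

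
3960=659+3301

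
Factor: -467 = -1*467^1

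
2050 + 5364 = 7414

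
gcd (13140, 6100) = 20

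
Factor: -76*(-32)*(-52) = -1*2^9*13^1*19^1 = -126464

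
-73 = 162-235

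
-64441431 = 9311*(-6921) 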